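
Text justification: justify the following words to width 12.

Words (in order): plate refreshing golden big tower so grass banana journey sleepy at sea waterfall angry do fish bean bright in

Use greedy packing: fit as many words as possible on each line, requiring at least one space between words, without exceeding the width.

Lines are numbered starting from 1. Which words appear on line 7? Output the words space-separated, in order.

Line 1: ['plate'] (min_width=5, slack=7)
Line 2: ['refreshing'] (min_width=10, slack=2)
Line 3: ['golden', 'big'] (min_width=10, slack=2)
Line 4: ['tower', 'so'] (min_width=8, slack=4)
Line 5: ['grass', 'banana'] (min_width=12, slack=0)
Line 6: ['journey'] (min_width=7, slack=5)
Line 7: ['sleepy', 'at'] (min_width=9, slack=3)
Line 8: ['sea'] (min_width=3, slack=9)
Line 9: ['waterfall'] (min_width=9, slack=3)
Line 10: ['angry', 'do'] (min_width=8, slack=4)
Line 11: ['fish', 'bean'] (min_width=9, slack=3)
Line 12: ['bright', 'in'] (min_width=9, slack=3)

Answer: sleepy at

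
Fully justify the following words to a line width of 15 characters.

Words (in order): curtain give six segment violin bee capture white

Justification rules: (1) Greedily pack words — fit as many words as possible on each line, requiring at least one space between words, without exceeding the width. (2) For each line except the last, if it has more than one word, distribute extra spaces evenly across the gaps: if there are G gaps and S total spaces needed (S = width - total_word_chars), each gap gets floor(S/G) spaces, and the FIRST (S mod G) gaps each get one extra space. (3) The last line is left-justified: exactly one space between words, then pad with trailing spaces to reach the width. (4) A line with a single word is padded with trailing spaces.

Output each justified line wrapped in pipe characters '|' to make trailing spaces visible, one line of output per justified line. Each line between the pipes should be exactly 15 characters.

Answer: |curtain    give|
|six     segment|
|violin      bee|
|capture white  |

Derivation:
Line 1: ['curtain', 'give'] (min_width=12, slack=3)
Line 2: ['six', 'segment'] (min_width=11, slack=4)
Line 3: ['violin', 'bee'] (min_width=10, slack=5)
Line 4: ['capture', 'white'] (min_width=13, slack=2)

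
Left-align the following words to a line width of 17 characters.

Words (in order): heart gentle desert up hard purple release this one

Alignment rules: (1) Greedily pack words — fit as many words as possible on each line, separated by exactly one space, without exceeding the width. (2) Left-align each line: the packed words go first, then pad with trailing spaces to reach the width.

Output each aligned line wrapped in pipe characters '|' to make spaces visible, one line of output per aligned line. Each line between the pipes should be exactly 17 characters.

Line 1: ['heart', 'gentle'] (min_width=12, slack=5)
Line 2: ['desert', 'up', 'hard'] (min_width=14, slack=3)
Line 3: ['purple', 'release'] (min_width=14, slack=3)
Line 4: ['this', 'one'] (min_width=8, slack=9)

Answer: |heart gentle     |
|desert up hard   |
|purple release   |
|this one         |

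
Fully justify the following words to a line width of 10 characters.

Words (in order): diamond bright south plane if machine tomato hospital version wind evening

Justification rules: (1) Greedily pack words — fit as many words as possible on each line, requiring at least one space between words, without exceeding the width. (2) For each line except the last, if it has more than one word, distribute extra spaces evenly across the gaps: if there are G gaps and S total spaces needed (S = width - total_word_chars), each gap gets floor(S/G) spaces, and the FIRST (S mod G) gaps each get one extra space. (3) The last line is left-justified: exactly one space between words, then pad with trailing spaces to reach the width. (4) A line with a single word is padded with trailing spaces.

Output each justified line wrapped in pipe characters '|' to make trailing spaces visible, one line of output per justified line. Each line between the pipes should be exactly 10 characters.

Answer: |diamond   |
|bright    |
|south     |
|plane   if|
|machine   |
|tomato    |
|hospital  |
|version   |
|wind      |
|evening   |

Derivation:
Line 1: ['diamond'] (min_width=7, slack=3)
Line 2: ['bright'] (min_width=6, slack=4)
Line 3: ['south'] (min_width=5, slack=5)
Line 4: ['plane', 'if'] (min_width=8, slack=2)
Line 5: ['machine'] (min_width=7, slack=3)
Line 6: ['tomato'] (min_width=6, slack=4)
Line 7: ['hospital'] (min_width=8, slack=2)
Line 8: ['version'] (min_width=7, slack=3)
Line 9: ['wind'] (min_width=4, slack=6)
Line 10: ['evening'] (min_width=7, slack=3)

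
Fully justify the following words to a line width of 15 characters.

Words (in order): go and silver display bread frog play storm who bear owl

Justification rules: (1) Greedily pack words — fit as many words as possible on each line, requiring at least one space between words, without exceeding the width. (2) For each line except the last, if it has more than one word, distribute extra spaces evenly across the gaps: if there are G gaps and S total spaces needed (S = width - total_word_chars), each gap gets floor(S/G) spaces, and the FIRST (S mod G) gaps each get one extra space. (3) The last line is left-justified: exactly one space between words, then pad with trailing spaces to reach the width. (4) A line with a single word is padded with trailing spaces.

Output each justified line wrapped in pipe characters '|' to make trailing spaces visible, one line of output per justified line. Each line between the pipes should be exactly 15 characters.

Answer: |go  and  silver|
|display   bread|
|frog play storm|
|who bear owl   |

Derivation:
Line 1: ['go', 'and', 'silver'] (min_width=13, slack=2)
Line 2: ['display', 'bread'] (min_width=13, slack=2)
Line 3: ['frog', 'play', 'storm'] (min_width=15, slack=0)
Line 4: ['who', 'bear', 'owl'] (min_width=12, slack=3)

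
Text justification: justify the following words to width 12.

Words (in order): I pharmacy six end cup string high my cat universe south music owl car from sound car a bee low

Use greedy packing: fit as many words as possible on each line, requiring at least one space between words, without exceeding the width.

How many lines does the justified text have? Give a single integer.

Answer: 9

Derivation:
Line 1: ['I', 'pharmacy'] (min_width=10, slack=2)
Line 2: ['six', 'end', 'cup'] (min_width=11, slack=1)
Line 3: ['string', 'high'] (min_width=11, slack=1)
Line 4: ['my', 'cat'] (min_width=6, slack=6)
Line 5: ['universe'] (min_width=8, slack=4)
Line 6: ['south', 'music'] (min_width=11, slack=1)
Line 7: ['owl', 'car', 'from'] (min_width=12, slack=0)
Line 8: ['sound', 'car', 'a'] (min_width=11, slack=1)
Line 9: ['bee', 'low'] (min_width=7, slack=5)
Total lines: 9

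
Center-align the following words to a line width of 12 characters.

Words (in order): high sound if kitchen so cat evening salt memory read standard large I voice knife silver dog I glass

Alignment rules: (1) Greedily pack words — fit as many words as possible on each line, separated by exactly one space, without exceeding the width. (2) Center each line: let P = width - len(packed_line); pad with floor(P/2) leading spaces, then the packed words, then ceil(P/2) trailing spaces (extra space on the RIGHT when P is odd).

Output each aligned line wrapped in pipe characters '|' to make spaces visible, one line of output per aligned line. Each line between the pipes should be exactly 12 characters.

Line 1: ['high', 'sound'] (min_width=10, slack=2)
Line 2: ['if', 'kitchen'] (min_width=10, slack=2)
Line 3: ['so', 'cat'] (min_width=6, slack=6)
Line 4: ['evening', 'salt'] (min_width=12, slack=0)
Line 5: ['memory', 'read'] (min_width=11, slack=1)
Line 6: ['standard'] (min_width=8, slack=4)
Line 7: ['large', 'I'] (min_width=7, slack=5)
Line 8: ['voice', 'knife'] (min_width=11, slack=1)
Line 9: ['silver', 'dog', 'I'] (min_width=12, slack=0)
Line 10: ['glass'] (min_width=5, slack=7)

Answer: | high sound |
| if kitchen |
|   so cat   |
|evening salt|
|memory read |
|  standard  |
|  large I   |
|voice knife |
|silver dog I|
|   glass    |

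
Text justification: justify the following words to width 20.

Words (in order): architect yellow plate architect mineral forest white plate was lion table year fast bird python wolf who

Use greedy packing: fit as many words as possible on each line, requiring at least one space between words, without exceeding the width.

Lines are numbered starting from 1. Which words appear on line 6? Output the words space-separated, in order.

Line 1: ['architect', 'yellow'] (min_width=16, slack=4)
Line 2: ['plate', 'architect'] (min_width=15, slack=5)
Line 3: ['mineral', 'forest', 'white'] (min_width=20, slack=0)
Line 4: ['plate', 'was', 'lion', 'table'] (min_width=20, slack=0)
Line 5: ['year', 'fast', 'bird'] (min_width=14, slack=6)
Line 6: ['python', 'wolf', 'who'] (min_width=15, slack=5)

Answer: python wolf who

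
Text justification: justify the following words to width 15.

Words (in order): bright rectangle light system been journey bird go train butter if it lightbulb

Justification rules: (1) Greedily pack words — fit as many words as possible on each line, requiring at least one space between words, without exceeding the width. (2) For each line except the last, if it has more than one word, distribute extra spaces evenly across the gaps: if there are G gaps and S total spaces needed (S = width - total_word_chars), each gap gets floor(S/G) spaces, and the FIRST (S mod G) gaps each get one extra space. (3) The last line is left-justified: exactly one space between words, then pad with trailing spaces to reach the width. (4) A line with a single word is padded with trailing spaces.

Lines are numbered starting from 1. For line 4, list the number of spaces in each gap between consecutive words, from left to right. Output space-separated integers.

Answer: 1 1

Derivation:
Line 1: ['bright'] (min_width=6, slack=9)
Line 2: ['rectangle', 'light'] (min_width=15, slack=0)
Line 3: ['system', 'been'] (min_width=11, slack=4)
Line 4: ['journey', 'bird', 'go'] (min_width=15, slack=0)
Line 5: ['train', 'butter', 'if'] (min_width=15, slack=0)
Line 6: ['it', 'lightbulb'] (min_width=12, slack=3)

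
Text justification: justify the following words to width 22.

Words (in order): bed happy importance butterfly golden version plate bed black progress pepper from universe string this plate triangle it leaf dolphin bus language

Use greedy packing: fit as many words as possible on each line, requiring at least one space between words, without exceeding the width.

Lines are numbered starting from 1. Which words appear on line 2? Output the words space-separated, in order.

Answer: butterfly golden

Derivation:
Line 1: ['bed', 'happy', 'importance'] (min_width=20, slack=2)
Line 2: ['butterfly', 'golden'] (min_width=16, slack=6)
Line 3: ['version', 'plate', 'bed'] (min_width=17, slack=5)
Line 4: ['black', 'progress', 'pepper'] (min_width=21, slack=1)
Line 5: ['from', 'universe', 'string'] (min_width=20, slack=2)
Line 6: ['this', 'plate', 'triangle', 'it'] (min_width=22, slack=0)
Line 7: ['leaf', 'dolphin', 'bus'] (min_width=16, slack=6)
Line 8: ['language'] (min_width=8, slack=14)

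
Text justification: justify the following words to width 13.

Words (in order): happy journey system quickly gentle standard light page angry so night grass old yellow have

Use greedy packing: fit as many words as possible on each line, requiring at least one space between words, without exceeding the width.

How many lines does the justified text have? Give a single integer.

Line 1: ['happy', 'journey'] (min_width=13, slack=0)
Line 2: ['system'] (min_width=6, slack=7)
Line 3: ['quickly'] (min_width=7, slack=6)
Line 4: ['gentle'] (min_width=6, slack=7)
Line 5: ['standard'] (min_width=8, slack=5)
Line 6: ['light', 'page'] (min_width=10, slack=3)
Line 7: ['angry', 'so'] (min_width=8, slack=5)
Line 8: ['night', 'grass'] (min_width=11, slack=2)
Line 9: ['old', 'yellow'] (min_width=10, slack=3)
Line 10: ['have'] (min_width=4, slack=9)
Total lines: 10

Answer: 10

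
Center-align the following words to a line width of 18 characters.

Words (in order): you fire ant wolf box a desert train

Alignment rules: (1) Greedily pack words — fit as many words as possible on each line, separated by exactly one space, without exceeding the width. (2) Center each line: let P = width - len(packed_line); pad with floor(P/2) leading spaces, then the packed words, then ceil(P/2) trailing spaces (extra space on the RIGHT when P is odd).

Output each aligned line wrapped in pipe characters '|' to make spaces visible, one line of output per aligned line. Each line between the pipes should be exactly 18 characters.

Line 1: ['you', 'fire', 'ant', 'wolf'] (min_width=17, slack=1)
Line 2: ['box', 'a', 'desert', 'train'] (min_width=18, slack=0)

Answer: |you fire ant wolf |
|box a desert train|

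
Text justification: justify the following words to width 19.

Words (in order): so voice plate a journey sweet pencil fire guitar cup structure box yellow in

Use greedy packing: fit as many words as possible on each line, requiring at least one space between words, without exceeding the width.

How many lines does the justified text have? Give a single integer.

Answer: 5

Derivation:
Line 1: ['so', 'voice', 'plate', 'a'] (min_width=16, slack=3)
Line 2: ['journey', 'sweet'] (min_width=13, slack=6)
Line 3: ['pencil', 'fire', 'guitar'] (min_width=18, slack=1)
Line 4: ['cup', 'structure', 'box'] (min_width=17, slack=2)
Line 5: ['yellow', 'in'] (min_width=9, slack=10)
Total lines: 5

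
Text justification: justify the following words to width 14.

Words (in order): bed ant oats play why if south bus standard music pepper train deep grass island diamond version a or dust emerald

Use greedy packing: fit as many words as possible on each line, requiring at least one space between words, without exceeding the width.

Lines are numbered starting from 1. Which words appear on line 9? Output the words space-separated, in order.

Line 1: ['bed', 'ant', 'oats'] (min_width=12, slack=2)
Line 2: ['play', 'why', 'if'] (min_width=11, slack=3)
Line 3: ['south', 'bus'] (min_width=9, slack=5)
Line 4: ['standard', 'music'] (min_width=14, slack=0)
Line 5: ['pepper', 'train'] (min_width=12, slack=2)
Line 6: ['deep', 'grass'] (min_width=10, slack=4)
Line 7: ['island', 'diamond'] (min_width=14, slack=0)
Line 8: ['version', 'a', 'or'] (min_width=12, slack=2)
Line 9: ['dust', 'emerald'] (min_width=12, slack=2)

Answer: dust emerald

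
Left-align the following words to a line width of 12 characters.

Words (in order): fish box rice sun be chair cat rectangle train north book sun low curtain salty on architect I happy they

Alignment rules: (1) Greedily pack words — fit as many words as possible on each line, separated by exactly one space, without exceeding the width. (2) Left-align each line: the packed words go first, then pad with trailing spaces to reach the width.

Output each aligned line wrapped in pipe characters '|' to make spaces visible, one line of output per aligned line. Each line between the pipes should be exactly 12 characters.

Line 1: ['fish', 'box'] (min_width=8, slack=4)
Line 2: ['rice', 'sun', 'be'] (min_width=11, slack=1)
Line 3: ['chair', 'cat'] (min_width=9, slack=3)
Line 4: ['rectangle'] (min_width=9, slack=3)
Line 5: ['train', 'north'] (min_width=11, slack=1)
Line 6: ['book', 'sun', 'low'] (min_width=12, slack=0)
Line 7: ['curtain'] (min_width=7, slack=5)
Line 8: ['salty', 'on'] (min_width=8, slack=4)
Line 9: ['architect', 'I'] (min_width=11, slack=1)
Line 10: ['happy', 'they'] (min_width=10, slack=2)

Answer: |fish box    |
|rice sun be |
|chair cat   |
|rectangle   |
|train north |
|book sun low|
|curtain     |
|salty on    |
|architect I |
|happy they  |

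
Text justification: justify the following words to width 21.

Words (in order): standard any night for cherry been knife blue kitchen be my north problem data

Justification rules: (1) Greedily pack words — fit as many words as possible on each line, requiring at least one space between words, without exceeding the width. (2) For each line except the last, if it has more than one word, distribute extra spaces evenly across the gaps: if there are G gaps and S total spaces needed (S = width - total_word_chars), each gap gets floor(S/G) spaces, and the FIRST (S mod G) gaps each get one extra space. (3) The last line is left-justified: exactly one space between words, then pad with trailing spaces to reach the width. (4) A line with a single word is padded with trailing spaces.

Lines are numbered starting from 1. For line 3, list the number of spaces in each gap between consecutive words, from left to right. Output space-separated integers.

Line 1: ['standard', 'any', 'night'] (min_width=18, slack=3)
Line 2: ['for', 'cherry', 'been', 'knife'] (min_width=21, slack=0)
Line 3: ['blue', 'kitchen', 'be', 'my'] (min_width=18, slack=3)
Line 4: ['north', 'problem', 'data'] (min_width=18, slack=3)

Answer: 2 2 2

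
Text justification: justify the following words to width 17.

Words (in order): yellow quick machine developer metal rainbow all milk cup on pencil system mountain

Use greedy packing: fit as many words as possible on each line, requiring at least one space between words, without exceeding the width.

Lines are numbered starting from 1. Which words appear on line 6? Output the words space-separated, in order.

Line 1: ['yellow', 'quick'] (min_width=12, slack=5)
Line 2: ['machine', 'developer'] (min_width=17, slack=0)
Line 3: ['metal', 'rainbow', 'all'] (min_width=17, slack=0)
Line 4: ['milk', 'cup', 'on'] (min_width=11, slack=6)
Line 5: ['pencil', 'system'] (min_width=13, slack=4)
Line 6: ['mountain'] (min_width=8, slack=9)

Answer: mountain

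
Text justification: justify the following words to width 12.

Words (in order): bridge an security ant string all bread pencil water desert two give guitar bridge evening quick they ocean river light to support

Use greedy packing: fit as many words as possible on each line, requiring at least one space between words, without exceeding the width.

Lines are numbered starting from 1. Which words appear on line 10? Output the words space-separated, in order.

Line 1: ['bridge', 'an'] (min_width=9, slack=3)
Line 2: ['security', 'ant'] (min_width=12, slack=0)
Line 3: ['string', 'all'] (min_width=10, slack=2)
Line 4: ['bread', 'pencil'] (min_width=12, slack=0)
Line 5: ['water', 'desert'] (min_width=12, slack=0)
Line 6: ['two', 'give'] (min_width=8, slack=4)
Line 7: ['guitar'] (min_width=6, slack=6)
Line 8: ['bridge'] (min_width=6, slack=6)
Line 9: ['evening'] (min_width=7, slack=5)
Line 10: ['quick', 'they'] (min_width=10, slack=2)
Line 11: ['ocean', 'river'] (min_width=11, slack=1)
Line 12: ['light', 'to'] (min_width=8, slack=4)
Line 13: ['support'] (min_width=7, slack=5)

Answer: quick they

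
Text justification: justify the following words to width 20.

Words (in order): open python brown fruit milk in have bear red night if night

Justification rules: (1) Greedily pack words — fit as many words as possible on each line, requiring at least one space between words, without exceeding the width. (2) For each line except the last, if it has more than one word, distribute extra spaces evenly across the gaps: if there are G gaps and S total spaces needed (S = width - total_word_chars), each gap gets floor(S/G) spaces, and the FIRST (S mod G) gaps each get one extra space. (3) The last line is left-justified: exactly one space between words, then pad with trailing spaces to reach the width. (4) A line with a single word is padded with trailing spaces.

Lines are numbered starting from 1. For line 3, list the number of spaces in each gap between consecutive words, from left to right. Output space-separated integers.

Line 1: ['open', 'python', 'brown'] (min_width=17, slack=3)
Line 2: ['fruit', 'milk', 'in', 'have'] (min_width=18, slack=2)
Line 3: ['bear', 'red', 'night', 'if'] (min_width=17, slack=3)
Line 4: ['night'] (min_width=5, slack=15)

Answer: 2 2 2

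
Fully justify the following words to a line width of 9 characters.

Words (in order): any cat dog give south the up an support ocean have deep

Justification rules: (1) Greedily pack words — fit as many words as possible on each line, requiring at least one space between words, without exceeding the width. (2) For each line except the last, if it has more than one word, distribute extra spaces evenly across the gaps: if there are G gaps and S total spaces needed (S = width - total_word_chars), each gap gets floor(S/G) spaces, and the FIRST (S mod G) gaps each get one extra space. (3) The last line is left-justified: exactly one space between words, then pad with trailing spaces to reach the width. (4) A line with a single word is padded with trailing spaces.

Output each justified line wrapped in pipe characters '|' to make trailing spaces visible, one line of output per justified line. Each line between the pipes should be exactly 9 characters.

Line 1: ['any', 'cat'] (min_width=7, slack=2)
Line 2: ['dog', 'give'] (min_width=8, slack=1)
Line 3: ['south', 'the'] (min_width=9, slack=0)
Line 4: ['up', 'an'] (min_width=5, slack=4)
Line 5: ['support'] (min_width=7, slack=2)
Line 6: ['ocean'] (min_width=5, slack=4)
Line 7: ['have', 'deep'] (min_width=9, slack=0)

Answer: |any   cat|
|dog  give|
|south the|
|up     an|
|support  |
|ocean    |
|have deep|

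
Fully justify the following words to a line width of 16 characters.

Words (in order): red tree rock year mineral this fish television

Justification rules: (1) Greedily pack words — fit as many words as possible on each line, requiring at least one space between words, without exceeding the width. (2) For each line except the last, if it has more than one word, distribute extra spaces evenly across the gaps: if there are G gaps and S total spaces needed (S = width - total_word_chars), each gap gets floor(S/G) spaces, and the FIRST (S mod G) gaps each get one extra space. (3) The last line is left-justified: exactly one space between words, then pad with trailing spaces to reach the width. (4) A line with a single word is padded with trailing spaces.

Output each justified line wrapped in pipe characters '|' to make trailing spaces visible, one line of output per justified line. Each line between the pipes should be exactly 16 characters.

Answer: |red   tree  rock|
|year     mineral|
|this        fish|
|television      |

Derivation:
Line 1: ['red', 'tree', 'rock'] (min_width=13, slack=3)
Line 2: ['year', 'mineral'] (min_width=12, slack=4)
Line 3: ['this', 'fish'] (min_width=9, slack=7)
Line 4: ['television'] (min_width=10, slack=6)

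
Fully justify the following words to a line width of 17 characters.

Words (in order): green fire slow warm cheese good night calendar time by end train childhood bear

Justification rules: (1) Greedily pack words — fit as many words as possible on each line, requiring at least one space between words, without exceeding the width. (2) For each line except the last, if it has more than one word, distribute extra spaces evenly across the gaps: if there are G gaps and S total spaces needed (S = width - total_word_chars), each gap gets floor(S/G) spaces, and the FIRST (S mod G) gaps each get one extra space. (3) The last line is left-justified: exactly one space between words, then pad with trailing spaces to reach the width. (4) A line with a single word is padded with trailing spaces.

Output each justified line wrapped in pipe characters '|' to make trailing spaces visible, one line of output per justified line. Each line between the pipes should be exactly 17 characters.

Line 1: ['green', 'fire', 'slow'] (min_width=15, slack=2)
Line 2: ['warm', 'cheese', 'good'] (min_width=16, slack=1)
Line 3: ['night', 'calendar'] (min_width=14, slack=3)
Line 4: ['time', 'by', 'end', 'train'] (min_width=17, slack=0)
Line 5: ['childhood', 'bear'] (min_width=14, slack=3)

Answer: |green  fire  slow|
|warm  cheese good|
|night    calendar|
|time by end train|
|childhood bear   |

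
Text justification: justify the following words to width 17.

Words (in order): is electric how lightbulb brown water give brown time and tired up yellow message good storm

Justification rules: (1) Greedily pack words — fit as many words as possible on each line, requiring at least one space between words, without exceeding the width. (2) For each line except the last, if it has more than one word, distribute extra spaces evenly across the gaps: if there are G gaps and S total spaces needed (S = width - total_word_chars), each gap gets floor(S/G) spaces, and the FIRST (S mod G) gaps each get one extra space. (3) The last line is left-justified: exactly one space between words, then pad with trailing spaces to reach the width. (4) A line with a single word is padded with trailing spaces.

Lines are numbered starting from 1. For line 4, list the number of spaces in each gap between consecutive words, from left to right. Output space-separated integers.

Answer: 1 1 1

Derivation:
Line 1: ['is', 'electric', 'how'] (min_width=15, slack=2)
Line 2: ['lightbulb', 'brown'] (min_width=15, slack=2)
Line 3: ['water', 'give', 'brown'] (min_width=16, slack=1)
Line 4: ['time', 'and', 'tired', 'up'] (min_width=17, slack=0)
Line 5: ['yellow', 'message'] (min_width=14, slack=3)
Line 6: ['good', 'storm'] (min_width=10, slack=7)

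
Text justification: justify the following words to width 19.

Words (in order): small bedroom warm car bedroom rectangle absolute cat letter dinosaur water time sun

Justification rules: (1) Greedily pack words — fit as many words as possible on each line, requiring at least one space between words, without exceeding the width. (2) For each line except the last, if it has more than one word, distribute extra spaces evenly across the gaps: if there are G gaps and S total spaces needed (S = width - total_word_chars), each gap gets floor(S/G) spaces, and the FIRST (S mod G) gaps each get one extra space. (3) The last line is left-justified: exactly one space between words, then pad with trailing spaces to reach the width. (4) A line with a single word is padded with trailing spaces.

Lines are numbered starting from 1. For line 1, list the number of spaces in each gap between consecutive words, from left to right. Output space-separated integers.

Line 1: ['small', 'bedroom', 'warm'] (min_width=18, slack=1)
Line 2: ['car', 'bedroom'] (min_width=11, slack=8)
Line 3: ['rectangle', 'absolute'] (min_width=18, slack=1)
Line 4: ['cat', 'letter', 'dinosaur'] (min_width=19, slack=0)
Line 5: ['water', 'time', 'sun'] (min_width=14, slack=5)

Answer: 2 1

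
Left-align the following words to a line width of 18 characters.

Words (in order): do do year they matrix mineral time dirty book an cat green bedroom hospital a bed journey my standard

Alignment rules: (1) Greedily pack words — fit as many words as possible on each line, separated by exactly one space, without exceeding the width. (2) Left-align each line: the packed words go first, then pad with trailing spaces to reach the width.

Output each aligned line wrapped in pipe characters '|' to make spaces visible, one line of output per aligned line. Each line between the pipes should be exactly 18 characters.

Answer: |do do year they   |
|matrix mineral    |
|time dirty book an|
|cat green bedroom |
|hospital a bed    |
|journey my        |
|standard          |

Derivation:
Line 1: ['do', 'do', 'year', 'they'] (min_width=15, slack=3)
Line 2: ['matrix', 'mineral'] (min_width=14, slack=4)
Line 3: ['time', 'dirty', 'book', 'an'] (min_width=18, slack=0)
Line 4: ['cat', 'green', 'bedroom'] (min_width=17, slack=1)
Line 5: ['hospital', 'a', 'bed'] (min_width=14, slack=4)
Line 6: ['journey', 'my'] (min_width=10, slack=8)
Line 7: ['standard'] (min_width=8, slack=10)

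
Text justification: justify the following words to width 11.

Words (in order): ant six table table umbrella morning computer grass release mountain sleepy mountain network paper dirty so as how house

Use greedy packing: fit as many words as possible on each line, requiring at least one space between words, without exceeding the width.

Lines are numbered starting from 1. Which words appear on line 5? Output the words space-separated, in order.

Line 1: ['ant', 'six'] (min_width=7, slack=4)
Line 2: ['table', 'table'] (min_width=11, slack=0)
Line 3: ['umbrella'] (min_width=8, slack=3)
Line 4: ['morning'] (min_width=7, slack=4)
Line 5: ['computer'] (min_width=8, slack=3)
Line 6: ['grass'] (min_width=5, slack=6)
Line 7: ['release'] (min_width=7, slack=4)
Line 8: ['mountain'] (min_width=8, slack=3)
Line 9: ['sleepy'] (min_width=6, slack=5)
Line 10: ['mountain'] (min_width=8, slack=3)
Line 11: ['network'] (min_width=7, slack=4)
Line 12: ['paper', 'dirty'] (min_width=11, slack=0)
Line 13: ['so', 'as', 'how'] (min_width=9, slack=2)
Line 14: ['house'] (min_width=5, slack=6)

Answer: computer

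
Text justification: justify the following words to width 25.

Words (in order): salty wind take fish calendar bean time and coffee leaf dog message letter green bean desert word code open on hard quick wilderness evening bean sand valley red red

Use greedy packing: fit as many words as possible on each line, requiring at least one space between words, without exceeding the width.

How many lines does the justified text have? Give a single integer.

Answer: 7

Derivation:
Line 1: ['salty', 'wind', 'take', 'fish'] (min_width=20, slack=5)
Line 2: ['calendar', 'bean', 'time', 'and'] (min_width=22, slack=3)
Line 3: ['coffee', 'leaf', 'dog', 'message'] (min_width=23, slack=2)
Line 4: ['letter', 'green', 'bean', 'desert'] (min_width=24, slack=1)
Line 5: ['word', 'code', 'open', 'on', 'hard'] (min_width=22, slack=3)
Line 6: ['quick', 'wilderness', 'evening'] (min_width=24, slack=1)
Line 7: ['bean', 'sand', 'valley', 'red', 'red'] (min_width=24, slack=1)
Total lines: 7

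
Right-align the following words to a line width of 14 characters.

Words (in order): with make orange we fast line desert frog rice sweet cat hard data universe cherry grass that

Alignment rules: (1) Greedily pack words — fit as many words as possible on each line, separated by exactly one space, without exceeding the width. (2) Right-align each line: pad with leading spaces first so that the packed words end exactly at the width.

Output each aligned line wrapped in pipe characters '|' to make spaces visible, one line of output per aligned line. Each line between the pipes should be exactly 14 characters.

Line 1: ['with', 'make'] (min_width=9, slack=5)
Line 2: ['orange', 'we', 'fast'] (min_width=14, slack=0)
Line 3: ['line', 'desert'] (min_width=11, slack=3)
Line 4: ['frog', 'rice'] (min_width=9, slack=5)
Line 5: ['sweet', 'cat', 'hard'] (min_width=14, slack=0)
Line 6: ['data', 'universe'] (min_width=13, slack=1)
Line 7: ['cherry', 'grass'] (min_width=12, slack=2)
Line 8: ['that'] (min_width=4, slack=10)

Answer: |     with make|
|orange we fast|
|   line desert|
|     frog rice|
|sweet cat hard|
| data universe|
|  cherry grass|
|          that|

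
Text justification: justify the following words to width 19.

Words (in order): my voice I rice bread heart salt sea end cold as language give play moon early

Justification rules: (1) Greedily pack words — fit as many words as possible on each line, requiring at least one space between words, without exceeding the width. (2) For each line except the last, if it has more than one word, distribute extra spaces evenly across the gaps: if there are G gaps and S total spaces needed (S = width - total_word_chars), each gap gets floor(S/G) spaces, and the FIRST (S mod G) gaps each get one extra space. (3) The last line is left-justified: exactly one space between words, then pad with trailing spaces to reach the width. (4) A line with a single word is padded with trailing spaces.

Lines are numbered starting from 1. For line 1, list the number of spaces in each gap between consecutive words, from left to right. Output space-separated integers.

Line 1: ['my', 'voice', 'I', 'rice'] (min_width=15, slack=4)
Line 2: ['bread', 'heart', 'salt'] (min_width=16, slack=3)
Line 3: ['sea', 'end', 'cold', 'as'] (min_width=15, slack=4)
Line 4: ['language', 'give', 'play'] (min_width=18, slack=1)
Line 5: ['moon', 'early'] (min_width=10, slack=9)

Answer: 3 2 2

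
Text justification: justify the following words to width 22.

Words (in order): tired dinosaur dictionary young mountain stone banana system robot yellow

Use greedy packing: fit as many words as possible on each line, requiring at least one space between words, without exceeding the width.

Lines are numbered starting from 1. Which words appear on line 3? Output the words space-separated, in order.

Line 1: ['tired', 'dinosaur'] (min_width=14, slack=8)
Line 2: ['dictionary', 'young'] (min_width=16, slack=6)
Line 3: ['mountain', 'stone', 'banana'] (min_width=21, slack=1)
Line 4: ['system', 'robot', 'yellow'] (min_width=19, slack=3)

Answer: mountain stone banana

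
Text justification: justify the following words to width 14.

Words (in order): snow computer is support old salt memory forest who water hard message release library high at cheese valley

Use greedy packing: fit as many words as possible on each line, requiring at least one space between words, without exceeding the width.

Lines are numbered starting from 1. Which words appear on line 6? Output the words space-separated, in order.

Line 1: ['snow', 'computer'] (min_width=13, slack=1)
Line 2: ['is', 'support', 'old'] (min_width=14, slack=0)
Line 3: ['salt', 'memory'] (min_width=11, slack=3)
Line 4: ['forest', 'who'] (min_width=10, slack=4)
Line 5: ['water', 'hard'] (min_width=10, slack=4)
Line 6: ['message'] (min_width=7, slack=7)
Line 7: ['release'] (min_width=7, slack=7)
Line 8: ['library', 'high'] (min_width=12, slack=2)
Line 9: ['at', 'cheese'] (min_width=9, slack=5)
Line 10: ['valley'] (min_width=6, slack=8)

Answer: message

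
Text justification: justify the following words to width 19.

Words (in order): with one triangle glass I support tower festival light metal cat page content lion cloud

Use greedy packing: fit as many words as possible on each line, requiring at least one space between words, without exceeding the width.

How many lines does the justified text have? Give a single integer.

Line 1: ['with', 'one', 'triangle'] (min_width=17, slack=2)
Line 2: ['glass', 'I', 'support'] (min_width=15, slack=4)
Line 3: ['tower', 'festival'] (min_width=14, slack=5)
Line 4: ['light', 'metal', 'cat'] (min_width=15, slack=4)
Line 5: ['page', 'content', 'lion'] (min_width=17, slack=2)
Line 6: ['cloud'] (min_width=5, slack=14)
Total lines: 6

Answer: 6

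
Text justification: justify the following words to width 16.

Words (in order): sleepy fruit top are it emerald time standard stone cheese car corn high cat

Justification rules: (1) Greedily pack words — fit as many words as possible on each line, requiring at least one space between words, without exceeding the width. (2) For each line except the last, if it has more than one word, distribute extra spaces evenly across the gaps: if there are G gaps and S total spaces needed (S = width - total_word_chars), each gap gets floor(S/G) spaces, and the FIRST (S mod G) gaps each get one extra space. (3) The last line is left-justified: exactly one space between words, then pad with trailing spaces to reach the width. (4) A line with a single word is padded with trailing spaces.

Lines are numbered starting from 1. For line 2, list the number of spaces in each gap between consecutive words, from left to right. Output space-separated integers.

Line 1: ['sleepy', 'fruit', 'top'] (min_width=16, slack=0)
Line 2: ['are', 'it', 'emerald'] (min_width=14, slack=2)
Line 3: ['time', 'standard'] (min_width=13, slack=3)
Line 4: ['stone', 'cheese', 'car'] (min_width=16, slack=0)
Line 5: ['corn', 'high', 'cat'] (min_width=13, slack=3)

Answer: 2 2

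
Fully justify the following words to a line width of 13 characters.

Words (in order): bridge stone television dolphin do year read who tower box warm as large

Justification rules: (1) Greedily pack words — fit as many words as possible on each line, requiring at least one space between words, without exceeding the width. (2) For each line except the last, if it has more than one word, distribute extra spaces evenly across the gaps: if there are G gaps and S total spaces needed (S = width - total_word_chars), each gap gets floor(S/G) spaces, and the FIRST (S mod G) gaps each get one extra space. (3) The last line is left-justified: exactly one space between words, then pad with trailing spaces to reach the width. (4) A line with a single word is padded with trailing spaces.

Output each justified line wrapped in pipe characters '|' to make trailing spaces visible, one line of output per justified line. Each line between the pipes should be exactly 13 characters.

Answer: |bridge  stone|
|television   |
|dolphin    do|
|year read who|
|tower     box|
|warm as large|

Derivation:
Line 1: ['bridge', 'stone'] (min_width=12, slack=1)
Line 2: ['television'] (min_width=10, slack=3)
Line 3: ['dolphin', 'do'] (min_width=10, slack=3)
Line 4: ['year', 'read', 'who'] (min_width=13, slack=0)
Line 5: ['tower', 'box'] (min_width=9, slack=4)
Line 6: ['warm', 'as', 'large'] (min_width=13, slack=0)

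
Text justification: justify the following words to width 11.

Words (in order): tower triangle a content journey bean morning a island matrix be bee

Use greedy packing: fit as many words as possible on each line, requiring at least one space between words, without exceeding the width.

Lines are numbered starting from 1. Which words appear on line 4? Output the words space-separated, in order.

Line 1: ['tower'] (min_width=5, slack=6)
Line 2: ['triangle', 'a'] (min_width=10, slack=1)
Line 3: ['content'] (min_width=7, slack=4)
Line 4: ['journey'] (min_width=7, slack=4)
Line 5: ['bean'] (min_width=4, slack=7)
Line 6: ['morning', 'a'] (min_width=9, slack=2)
Line 7: ['island'] (min_width=6, slack=5)
Line 8: ['matrix', 'be'] (min_width=9, slack=2)
Line 9: ['bee'] (min_width=3, slack=8)

Answer: journey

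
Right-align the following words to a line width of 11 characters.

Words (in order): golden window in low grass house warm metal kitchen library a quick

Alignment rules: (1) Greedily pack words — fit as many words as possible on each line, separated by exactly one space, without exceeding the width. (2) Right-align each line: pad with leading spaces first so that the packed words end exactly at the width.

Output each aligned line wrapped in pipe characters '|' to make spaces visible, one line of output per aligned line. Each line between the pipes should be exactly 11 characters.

Line 1: ['golden'] (min_width=6, slack=5)
Line 2: ['window', 'in'] (min_width=9, slack=2)
Line 3: ['low', 'grass'] (min_width=9, slack=2)
Line 4: ['house', 'warm'] (min_width=10, slack=1)
Line 5: ['metal'] (min_width=5, slack=6)
Line 6: ['kitchen'] (min_width=7, slack=4)
Line 7: ['library', 'a'] (min_width=9, slack=2)
Line 8: ['quick'] (min_width=5, slack=6)

Answer: |     golden|
|  window in|
|  low grass|
| house warm|
|      metal|
|    kitchen|
|  library a|
|      quick|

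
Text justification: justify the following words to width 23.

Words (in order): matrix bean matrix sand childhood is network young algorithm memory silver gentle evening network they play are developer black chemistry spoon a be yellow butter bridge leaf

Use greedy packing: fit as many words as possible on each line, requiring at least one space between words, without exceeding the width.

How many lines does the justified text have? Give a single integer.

Line 1: ['matrix', 'bean', 'matrix', 'sand'] (min_width=23, slack=0)
Line 2: ['childhood', 'is', 'network'] (min_width=20, slack=3)
Line 3: ['young', 'algorithm', 'memory'] (min_width=22, slack=1)
Line 4: ['silver', 'gentle', 'evening'] (min_width=21, slack=2)
Line 5: ['network', 'they', 'play', 'are'] (min_width=21, slack=2)
Line 6: ['developer', 'black'] (min_width=15, slack=8)
Line 7: ['chemistry', 'spoon', 'a', 'be'] (min_width=20, slack=3)
Line 8: ['yellow', 'butter', 'bridge'] (min_width=20, slack=3)
Line 9: ['leaf'] (min_width=4, slack=19)
Total lines: 9

Answer: 9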